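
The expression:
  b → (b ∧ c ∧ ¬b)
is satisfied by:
  {b: False}


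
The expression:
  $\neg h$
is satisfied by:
  {h: False}


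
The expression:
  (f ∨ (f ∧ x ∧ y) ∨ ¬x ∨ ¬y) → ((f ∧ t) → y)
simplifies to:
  y ∨ ¬f ∨ ¬t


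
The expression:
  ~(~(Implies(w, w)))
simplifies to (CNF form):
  True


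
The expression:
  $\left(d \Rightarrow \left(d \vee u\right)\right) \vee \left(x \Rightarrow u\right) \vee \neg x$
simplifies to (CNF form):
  $\text{True}$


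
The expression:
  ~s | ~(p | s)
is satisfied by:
  {s: False}


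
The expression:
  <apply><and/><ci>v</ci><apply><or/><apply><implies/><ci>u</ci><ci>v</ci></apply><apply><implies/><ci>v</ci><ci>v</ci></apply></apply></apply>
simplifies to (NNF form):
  <ci>v</ci>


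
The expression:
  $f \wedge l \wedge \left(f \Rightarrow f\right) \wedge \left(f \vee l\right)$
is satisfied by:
  {f: True, l: True}


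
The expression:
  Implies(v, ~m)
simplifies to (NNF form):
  ~m | ~v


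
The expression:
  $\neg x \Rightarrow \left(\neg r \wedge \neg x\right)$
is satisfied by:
  {x: True, r: False}
  {r: False, x: False}
  {r: True, x: True}


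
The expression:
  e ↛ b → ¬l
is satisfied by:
  {b: True, l: False, e: False}
  {l: False, e: False, b: False}
  {b: True, e: True, l: False}
  {e: True, l: False, b: False}
  {b: True, l: True, e: False}
  {l: True, b: False, e: False}
  {b: True, e: True, l: True}


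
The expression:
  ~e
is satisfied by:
  {e: False}


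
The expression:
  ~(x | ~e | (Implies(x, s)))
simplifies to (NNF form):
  False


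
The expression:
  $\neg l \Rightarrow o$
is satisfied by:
  {o: True, l: True}
  {o: True, l: False}
  {l: True, o: False}


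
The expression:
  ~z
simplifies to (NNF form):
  ~z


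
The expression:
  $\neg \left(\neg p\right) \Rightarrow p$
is always true.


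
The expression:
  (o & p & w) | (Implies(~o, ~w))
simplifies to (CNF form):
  o | ~w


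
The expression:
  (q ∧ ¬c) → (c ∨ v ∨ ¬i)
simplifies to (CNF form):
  c ∨ v ∨ ¬i ∨ ¬q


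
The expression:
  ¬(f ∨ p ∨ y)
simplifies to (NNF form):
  ¬f ∧ ¬p ∧ ¬y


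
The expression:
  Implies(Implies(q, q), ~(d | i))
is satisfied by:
  {d: False, i: False}


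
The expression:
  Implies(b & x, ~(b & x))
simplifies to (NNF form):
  ~b | ~x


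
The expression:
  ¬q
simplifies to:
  ¬q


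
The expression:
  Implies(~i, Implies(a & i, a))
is always true.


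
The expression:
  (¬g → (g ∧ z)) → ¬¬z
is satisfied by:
  {z: True, g: False}
  {g: False, z: False}
  {g: True, z: True}


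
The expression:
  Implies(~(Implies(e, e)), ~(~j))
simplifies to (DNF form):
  True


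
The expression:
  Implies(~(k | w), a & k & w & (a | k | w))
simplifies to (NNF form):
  k | w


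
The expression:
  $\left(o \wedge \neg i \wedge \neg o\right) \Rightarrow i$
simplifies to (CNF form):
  $\text{True}$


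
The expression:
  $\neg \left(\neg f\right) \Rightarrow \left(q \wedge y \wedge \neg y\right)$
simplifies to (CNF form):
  $\neg f$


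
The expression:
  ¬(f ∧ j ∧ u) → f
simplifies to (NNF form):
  f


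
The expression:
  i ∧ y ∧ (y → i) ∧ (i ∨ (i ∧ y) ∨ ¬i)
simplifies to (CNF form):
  i ∧ y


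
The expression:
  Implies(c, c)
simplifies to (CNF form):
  True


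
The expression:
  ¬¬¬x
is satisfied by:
  {x: False}


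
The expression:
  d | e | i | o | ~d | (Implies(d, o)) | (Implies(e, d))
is always true.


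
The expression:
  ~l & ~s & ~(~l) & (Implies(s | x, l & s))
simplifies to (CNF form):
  False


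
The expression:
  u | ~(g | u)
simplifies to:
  u | ~g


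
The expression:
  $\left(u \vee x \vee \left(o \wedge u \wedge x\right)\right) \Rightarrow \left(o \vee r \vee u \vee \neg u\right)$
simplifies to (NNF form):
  $\text{True}$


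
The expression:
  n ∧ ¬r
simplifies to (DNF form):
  n ∧ ¬r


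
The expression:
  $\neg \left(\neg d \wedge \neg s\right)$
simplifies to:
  $d \vee s$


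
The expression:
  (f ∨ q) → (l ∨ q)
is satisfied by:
  {q: True, l: True, f: False}
  {q: True, l: False, f: False}
  {l: True, q: False, f: False}
  {q: False, l: False, f: False}
  {f: True, q: True, l: True}
  {f: True, q: True, l: False}
  {f: True, l: True, q: False}


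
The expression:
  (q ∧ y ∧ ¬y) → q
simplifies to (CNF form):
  True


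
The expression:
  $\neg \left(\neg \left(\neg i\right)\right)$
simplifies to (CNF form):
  $\neg i$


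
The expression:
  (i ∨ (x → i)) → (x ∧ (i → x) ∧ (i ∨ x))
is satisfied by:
  {x: True}


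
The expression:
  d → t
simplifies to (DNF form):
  t ∨ ¬d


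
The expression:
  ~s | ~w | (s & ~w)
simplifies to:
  ~s | ~w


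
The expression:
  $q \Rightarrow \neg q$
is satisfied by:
  {q: False}


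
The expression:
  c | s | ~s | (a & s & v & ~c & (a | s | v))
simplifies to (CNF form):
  True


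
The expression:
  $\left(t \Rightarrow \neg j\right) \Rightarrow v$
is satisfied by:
  {v: True, j: True, t: True}
  {v: True, j: True, t: False}
  {v: True, t: True, j: False}
  {v: True, t: False, j: False}
  {j: True, t: True, v: False}


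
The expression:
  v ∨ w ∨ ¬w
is always true.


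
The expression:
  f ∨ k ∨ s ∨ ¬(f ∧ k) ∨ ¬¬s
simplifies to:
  True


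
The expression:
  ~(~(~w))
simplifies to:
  ~w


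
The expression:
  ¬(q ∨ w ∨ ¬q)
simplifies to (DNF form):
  False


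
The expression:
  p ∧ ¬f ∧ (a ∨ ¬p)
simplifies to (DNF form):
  a ∧ p ∧ ¬f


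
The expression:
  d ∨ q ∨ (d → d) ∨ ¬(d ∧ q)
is always true.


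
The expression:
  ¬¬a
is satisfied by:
  {a: True}


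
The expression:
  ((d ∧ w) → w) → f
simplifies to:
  f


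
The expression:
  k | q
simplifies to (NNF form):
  k | q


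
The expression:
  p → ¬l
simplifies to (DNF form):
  ¬l ∨ ¬p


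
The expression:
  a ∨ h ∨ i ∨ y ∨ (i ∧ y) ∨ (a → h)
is always true.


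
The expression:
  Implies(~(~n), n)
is always true.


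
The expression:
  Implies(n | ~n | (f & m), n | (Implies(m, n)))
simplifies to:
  n | ~m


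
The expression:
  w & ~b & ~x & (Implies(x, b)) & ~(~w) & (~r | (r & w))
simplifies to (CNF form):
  w & ~b & ~x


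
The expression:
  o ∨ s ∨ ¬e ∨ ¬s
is always true.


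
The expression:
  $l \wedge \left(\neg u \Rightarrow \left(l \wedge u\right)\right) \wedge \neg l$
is never true.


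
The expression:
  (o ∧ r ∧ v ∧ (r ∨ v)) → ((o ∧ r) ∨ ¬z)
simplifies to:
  True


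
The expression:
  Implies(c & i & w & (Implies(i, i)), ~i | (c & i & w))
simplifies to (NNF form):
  True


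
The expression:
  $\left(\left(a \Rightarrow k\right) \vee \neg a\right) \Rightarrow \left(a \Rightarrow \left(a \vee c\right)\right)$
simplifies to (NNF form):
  $\text{True}$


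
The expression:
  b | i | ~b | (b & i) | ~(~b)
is always true.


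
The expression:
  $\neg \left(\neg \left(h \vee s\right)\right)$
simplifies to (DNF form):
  $h \vee s$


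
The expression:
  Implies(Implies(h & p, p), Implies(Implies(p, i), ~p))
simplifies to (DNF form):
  ~i | ~p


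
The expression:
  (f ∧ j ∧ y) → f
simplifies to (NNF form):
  True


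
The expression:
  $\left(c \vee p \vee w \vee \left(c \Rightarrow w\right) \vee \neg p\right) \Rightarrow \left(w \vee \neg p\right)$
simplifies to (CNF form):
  $w \vee \neg p$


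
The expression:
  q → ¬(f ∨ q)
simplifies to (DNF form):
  ¬q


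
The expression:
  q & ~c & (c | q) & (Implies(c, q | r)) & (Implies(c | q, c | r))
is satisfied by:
  {r: True, q: True, c: False}


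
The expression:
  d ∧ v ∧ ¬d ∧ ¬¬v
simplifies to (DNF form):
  False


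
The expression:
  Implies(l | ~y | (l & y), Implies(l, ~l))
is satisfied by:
  {l: False}


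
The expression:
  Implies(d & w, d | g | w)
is always true.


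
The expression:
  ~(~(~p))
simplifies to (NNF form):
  ~p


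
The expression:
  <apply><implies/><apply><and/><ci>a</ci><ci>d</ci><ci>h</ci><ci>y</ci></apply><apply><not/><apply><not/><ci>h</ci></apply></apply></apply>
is always true.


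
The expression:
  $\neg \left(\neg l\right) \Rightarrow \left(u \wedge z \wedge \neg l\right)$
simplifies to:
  $\neg l$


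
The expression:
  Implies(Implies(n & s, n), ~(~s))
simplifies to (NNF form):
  s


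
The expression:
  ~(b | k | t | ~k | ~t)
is never true.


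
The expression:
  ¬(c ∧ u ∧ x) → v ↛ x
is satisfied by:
  {u: True, c: True, v: True, x: False}
  {u: True, v: True, c: False, x: False}
  {c: True, v: True, u: False, x: False}
  {v: True, u: False, c: False, x: False}
  {x: True, u: True, c: True, v: True}
  {x: True, u: True, c: True, v: False}


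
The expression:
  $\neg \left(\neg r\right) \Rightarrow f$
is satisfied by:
  {f: True, r: False}
  {r: False, f: False}
  {r: True, f: True}


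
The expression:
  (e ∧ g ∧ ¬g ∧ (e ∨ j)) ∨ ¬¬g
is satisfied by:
  {g: True}


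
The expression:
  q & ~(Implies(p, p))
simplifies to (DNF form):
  False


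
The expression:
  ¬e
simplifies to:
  ¬e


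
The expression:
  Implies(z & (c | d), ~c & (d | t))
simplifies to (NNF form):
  ~c | ~z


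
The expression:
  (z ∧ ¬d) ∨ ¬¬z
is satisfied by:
  {z: True}


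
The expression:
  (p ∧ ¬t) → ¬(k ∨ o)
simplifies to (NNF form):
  t ∨ (¬k ∧ ¬o) ∨ ¬p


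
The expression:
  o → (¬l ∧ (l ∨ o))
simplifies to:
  ¬l ∨ ¬o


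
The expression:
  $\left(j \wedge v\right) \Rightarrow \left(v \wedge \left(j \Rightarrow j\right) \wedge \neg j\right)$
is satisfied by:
  {v: False, j: False}
  {j: True, v: False}
  {v: True, j: False}


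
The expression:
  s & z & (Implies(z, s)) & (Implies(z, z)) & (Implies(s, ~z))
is never true.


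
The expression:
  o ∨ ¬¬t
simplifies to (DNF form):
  o ∨ t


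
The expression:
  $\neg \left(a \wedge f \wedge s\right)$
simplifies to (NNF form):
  $\neg a \vee \neg f \vee \neg s$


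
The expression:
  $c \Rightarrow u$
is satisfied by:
  {u: True, c: False}
  {c: False, u: False}
  {c: True, u: True}


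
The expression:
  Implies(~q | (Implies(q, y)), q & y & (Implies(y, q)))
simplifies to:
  q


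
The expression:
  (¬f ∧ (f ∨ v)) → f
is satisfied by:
  {f: True, v: False}
  {v: False, f: False}
  {v: True, f: True}


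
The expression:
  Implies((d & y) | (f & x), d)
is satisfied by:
  {d: True, x: False, f: False}
  {x: False, f: False, d: False}
  {f: True, d: True, x: False}
  {f: True, x: False, d: False}
  {d: True, x: True, f: False}
  {x: True, d: False, f: False}
  {f: True, x: True, d: True}


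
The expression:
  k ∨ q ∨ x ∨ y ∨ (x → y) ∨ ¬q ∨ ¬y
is always true.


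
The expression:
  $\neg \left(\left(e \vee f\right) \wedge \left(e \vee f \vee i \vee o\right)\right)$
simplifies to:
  $\neg e \wedge \neg f$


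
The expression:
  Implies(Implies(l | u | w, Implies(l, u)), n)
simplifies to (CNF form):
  (l | n) & (n | ~u)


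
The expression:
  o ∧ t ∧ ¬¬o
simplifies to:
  o ∧ t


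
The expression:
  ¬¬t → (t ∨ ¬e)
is always true.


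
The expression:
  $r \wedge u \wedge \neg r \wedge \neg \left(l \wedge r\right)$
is never true.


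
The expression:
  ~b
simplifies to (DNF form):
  ~b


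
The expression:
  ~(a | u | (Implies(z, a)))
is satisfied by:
  {z: True, u: False, a: False}


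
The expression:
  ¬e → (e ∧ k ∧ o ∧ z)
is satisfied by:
  {e: True}


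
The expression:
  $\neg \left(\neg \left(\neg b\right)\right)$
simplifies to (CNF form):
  $\neg b$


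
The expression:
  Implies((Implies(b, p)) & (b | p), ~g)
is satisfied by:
  {p: False, g: False}
  {g: True, p: False}
  {p: True, g: False}


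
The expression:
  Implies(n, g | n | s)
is always true.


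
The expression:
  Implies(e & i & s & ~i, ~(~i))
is always true.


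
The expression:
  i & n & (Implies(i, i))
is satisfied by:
  {i: True, n: True}


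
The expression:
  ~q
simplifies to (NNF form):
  ~q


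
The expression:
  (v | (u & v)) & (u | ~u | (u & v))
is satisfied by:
  {v: True}


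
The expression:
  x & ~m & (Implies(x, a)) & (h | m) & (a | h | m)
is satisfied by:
  {h: True, a: True, x: True, m: False}


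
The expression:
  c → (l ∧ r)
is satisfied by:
  {r: True, l: True, c: False}
  {r: True, l: False, c: False}
  {l: True, r: False, c: False}
  {r: False, l: False, c: False}
  {r: True, c: True, l: True}


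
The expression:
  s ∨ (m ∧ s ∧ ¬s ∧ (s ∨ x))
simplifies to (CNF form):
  s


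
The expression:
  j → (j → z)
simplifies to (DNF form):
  z ∨ ¬j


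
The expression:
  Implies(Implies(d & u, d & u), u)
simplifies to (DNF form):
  u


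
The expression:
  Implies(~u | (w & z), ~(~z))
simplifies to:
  u | z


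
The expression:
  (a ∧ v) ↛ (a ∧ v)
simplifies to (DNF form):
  False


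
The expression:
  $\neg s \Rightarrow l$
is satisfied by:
  {l: True, s: True}
  {l: True, s: False}
  {s: True, l: False}


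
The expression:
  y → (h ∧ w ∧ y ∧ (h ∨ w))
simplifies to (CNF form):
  (h ∨ ¬y) ∧ (w ∨ ¬y)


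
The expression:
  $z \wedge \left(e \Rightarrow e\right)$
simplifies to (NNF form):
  $z$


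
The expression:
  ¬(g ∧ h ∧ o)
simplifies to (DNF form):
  ¬g ∨ ¬h ∨ ¬o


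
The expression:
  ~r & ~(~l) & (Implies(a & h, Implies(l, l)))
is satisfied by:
  {l: True, r: False}


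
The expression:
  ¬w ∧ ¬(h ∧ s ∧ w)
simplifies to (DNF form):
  ¬w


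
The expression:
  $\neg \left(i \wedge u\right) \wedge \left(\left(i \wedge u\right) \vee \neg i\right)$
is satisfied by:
  {i: False}


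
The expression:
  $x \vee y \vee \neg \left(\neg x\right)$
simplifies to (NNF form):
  $x \vee y$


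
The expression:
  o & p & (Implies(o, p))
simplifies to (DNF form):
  o & p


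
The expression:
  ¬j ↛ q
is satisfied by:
  {q: True, j: False}
  {j: False, q: False}
  {j: True, q: True}


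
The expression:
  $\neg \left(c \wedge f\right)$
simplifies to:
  $\neg c \vee \neg f$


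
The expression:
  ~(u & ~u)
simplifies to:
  True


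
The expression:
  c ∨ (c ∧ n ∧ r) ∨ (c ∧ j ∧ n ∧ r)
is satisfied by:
  {c: True}


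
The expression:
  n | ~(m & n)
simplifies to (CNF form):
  True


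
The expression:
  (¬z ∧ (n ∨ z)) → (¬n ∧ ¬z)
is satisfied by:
  {z: True, n: False}
  {n: False, z: False}
  {n: True, z: True}


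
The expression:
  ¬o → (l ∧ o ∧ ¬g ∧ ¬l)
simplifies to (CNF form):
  o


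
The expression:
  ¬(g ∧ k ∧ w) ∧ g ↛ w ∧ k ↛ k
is never true.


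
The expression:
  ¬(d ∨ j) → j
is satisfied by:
  {d: True, j: True}
  {d: True, j: False}
  {j: True, d: False}


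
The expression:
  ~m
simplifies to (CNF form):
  ~m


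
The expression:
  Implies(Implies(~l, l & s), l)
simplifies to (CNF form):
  True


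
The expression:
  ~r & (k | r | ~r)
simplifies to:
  ~r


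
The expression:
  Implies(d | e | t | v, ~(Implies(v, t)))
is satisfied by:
  {v: True, d: False, e: False, t: False}
  {v: True, e: True, d: False, t: False}
  {v: True, d: True, e: False, t: False}
  {v: True, e: True, d: True, t: False}
  {v: False, d: False, e: False, t: False}


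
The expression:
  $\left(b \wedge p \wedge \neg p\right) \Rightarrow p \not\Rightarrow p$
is always true.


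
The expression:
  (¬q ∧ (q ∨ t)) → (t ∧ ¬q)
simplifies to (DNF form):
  True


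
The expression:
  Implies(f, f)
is always true.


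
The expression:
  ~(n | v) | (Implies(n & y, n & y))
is always true.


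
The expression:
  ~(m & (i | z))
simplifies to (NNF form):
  ~m | (~i & ~z)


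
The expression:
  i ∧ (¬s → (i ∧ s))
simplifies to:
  i ∧ s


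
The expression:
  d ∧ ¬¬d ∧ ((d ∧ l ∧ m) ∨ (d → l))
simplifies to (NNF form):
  d ∧ l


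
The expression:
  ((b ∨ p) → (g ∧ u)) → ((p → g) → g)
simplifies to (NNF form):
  b ∨ g ∨ p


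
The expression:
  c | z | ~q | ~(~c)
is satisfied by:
  {c: True, z: True, q: False}
  {c: True, q: False, z: False}
  {z: True, q: False, c: False}
  {z: False, q: False, c: False}
  {c: True, z: True, q: True}
  {c: True, q: True, z: False}
  {z: True, q: True, c: False}


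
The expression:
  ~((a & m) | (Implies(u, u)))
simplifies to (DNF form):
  False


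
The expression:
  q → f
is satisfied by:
  {f: True, q: False}
  {q: False, f: False}
  {q: True, f: True}


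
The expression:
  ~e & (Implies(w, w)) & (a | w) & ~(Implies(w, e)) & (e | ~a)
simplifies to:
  w & ~a & ~e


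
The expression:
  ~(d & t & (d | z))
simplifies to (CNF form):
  ~d | ~t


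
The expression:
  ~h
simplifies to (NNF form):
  ~h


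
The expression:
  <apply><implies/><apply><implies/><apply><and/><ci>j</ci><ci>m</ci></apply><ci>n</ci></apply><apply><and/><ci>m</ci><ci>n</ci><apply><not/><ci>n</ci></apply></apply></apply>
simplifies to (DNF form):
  <apply><and/><ci>j</ci><ci>m</ci><apply><not/><ci>n</ci></apply></apply>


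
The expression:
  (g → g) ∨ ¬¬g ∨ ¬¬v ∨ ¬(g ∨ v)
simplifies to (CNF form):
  True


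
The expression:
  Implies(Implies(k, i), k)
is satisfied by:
  {k: True}


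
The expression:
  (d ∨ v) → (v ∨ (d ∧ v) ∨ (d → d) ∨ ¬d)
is always true.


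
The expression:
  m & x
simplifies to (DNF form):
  m & x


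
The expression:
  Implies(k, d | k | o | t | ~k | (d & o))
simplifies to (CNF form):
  True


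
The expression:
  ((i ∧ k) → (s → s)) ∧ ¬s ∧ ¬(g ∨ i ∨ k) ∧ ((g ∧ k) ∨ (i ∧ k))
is never true.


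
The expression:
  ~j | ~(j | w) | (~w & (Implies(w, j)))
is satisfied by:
  {w: False, j: False}
  {j: True, w: False}
  {w: True, j: False}


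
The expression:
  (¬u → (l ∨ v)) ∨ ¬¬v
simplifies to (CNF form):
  l ∨ u ∨ v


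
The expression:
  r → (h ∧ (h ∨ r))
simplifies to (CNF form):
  h ∨ ¬r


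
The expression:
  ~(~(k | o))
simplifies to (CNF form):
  k | o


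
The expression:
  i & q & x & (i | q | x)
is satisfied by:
  {i: True, x: True, q: True}


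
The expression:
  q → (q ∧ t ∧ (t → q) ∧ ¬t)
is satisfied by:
  {q: False}


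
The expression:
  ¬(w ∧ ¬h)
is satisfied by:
  {h: True, w: False}
  {w: False, h: False}
  {w: True, h: True}


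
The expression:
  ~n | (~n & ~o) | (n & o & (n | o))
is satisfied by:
  {o: True, n: False}
  {n: False, o: False}
  {n: True, o: True}


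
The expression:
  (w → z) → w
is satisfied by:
  {w: True}


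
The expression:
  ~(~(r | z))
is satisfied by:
  {r: True, z: True}
  {r: True, z: False}
  {z: True, r: False}


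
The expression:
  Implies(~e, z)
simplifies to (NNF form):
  e | z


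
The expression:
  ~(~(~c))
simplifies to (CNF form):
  ~c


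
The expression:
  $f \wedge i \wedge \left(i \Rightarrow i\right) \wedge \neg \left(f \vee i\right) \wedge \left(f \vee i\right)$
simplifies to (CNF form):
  $\text{False}$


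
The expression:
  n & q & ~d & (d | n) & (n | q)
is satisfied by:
  {q: True, n: True, d: False}


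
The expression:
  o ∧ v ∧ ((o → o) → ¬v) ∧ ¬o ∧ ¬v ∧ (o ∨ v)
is never true.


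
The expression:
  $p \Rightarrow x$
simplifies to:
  $x \vee \neg p$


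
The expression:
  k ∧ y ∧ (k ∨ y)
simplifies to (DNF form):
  k ∧ y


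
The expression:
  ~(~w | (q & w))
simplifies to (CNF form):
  w & ~q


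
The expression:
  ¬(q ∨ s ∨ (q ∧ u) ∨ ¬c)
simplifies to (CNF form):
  c ∧ ¬q ∧ ¬s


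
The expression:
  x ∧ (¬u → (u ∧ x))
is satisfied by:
  {u: True, x: True}


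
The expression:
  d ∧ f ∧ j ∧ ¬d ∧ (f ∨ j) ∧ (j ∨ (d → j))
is never true.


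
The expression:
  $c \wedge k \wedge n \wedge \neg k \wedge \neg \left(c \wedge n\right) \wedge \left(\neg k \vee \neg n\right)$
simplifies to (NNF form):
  $\text{False}$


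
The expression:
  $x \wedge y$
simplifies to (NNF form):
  $x \wedge y$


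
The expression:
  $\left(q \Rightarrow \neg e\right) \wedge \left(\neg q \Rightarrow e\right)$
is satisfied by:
  {q: True, e: False}
  {e: True, q: False}


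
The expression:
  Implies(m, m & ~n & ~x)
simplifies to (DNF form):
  ~m | (~n & ~x)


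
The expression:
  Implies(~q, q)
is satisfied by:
  {q: True}


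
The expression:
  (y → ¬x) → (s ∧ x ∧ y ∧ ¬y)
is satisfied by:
  {x: True, y: True}


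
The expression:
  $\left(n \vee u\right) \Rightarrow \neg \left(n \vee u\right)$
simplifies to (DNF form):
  $\neg n \wedge \neg u$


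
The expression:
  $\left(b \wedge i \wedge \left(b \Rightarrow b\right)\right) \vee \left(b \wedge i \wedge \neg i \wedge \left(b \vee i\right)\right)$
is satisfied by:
  {i: True, b: True}


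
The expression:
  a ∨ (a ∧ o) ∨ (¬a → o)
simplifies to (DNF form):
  a ∨ o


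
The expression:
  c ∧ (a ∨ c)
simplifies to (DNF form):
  c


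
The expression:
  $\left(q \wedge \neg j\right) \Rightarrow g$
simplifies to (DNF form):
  $g \vee j \vee \neg q$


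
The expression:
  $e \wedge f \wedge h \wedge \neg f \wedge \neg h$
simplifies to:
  $\text{False}$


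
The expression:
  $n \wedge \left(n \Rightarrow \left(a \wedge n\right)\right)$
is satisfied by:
  {a: True, n: True}


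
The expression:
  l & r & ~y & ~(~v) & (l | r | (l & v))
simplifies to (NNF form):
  l & r & v & ~y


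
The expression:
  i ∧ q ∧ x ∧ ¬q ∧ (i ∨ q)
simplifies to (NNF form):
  False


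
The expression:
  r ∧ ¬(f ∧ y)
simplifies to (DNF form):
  (r ∧ ¬f) ∨ (r ∧ ¬y)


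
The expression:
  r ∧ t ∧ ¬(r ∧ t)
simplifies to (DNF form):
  False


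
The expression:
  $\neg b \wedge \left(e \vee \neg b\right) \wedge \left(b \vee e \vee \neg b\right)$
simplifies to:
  $\neg b$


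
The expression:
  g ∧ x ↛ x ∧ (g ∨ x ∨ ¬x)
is never true.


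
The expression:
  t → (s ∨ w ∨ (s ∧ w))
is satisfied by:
  {s: True, w: True, t: False}
  {s: True, w: False, t: False}
  {w: True, s: False, t: False}
  {s: False, w: False, t: False}
  {s: True, t: True, w: True}
  {s: True, t: True, w: False}
  {t: True, w: True, s: False}


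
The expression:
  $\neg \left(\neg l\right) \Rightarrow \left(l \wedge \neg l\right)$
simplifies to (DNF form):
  $\neg l$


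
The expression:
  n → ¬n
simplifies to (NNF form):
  ¬n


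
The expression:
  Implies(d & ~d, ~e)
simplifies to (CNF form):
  True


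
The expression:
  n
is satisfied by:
  {n: True}


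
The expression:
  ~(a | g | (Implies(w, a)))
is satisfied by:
  {w: True, g: False, a: False}


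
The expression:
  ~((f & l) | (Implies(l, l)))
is never true.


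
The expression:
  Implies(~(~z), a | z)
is always true.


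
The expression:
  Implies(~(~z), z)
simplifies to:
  True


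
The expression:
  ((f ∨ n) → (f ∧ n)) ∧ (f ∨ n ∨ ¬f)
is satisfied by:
  {f: False, n: False}
  {n: True, f: True}


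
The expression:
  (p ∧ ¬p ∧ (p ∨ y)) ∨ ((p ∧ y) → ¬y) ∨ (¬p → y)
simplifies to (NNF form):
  True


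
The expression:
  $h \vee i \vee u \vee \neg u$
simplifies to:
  $\text{True}$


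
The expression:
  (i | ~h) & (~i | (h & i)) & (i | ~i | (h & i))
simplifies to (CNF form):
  (h | ~h) & (h | ~i) & (i | ~h) & (i | ~i)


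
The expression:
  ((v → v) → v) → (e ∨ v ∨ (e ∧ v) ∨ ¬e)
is always true.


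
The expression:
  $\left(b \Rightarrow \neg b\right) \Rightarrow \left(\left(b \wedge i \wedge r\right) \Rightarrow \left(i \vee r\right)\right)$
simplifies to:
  $\text{True}$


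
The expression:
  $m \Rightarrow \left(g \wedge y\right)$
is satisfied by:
  {y: True, g: True, m: False}
  {y: True, g: False, m: False}
  {g: True, y: False, m: False}
  {y: False, g: False, m: False}
  {y: True, m: True, g: True}


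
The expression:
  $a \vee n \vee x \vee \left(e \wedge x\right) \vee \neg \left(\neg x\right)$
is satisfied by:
  {a: True, n: True, x: True}
  {a: True, n: True, x: False}
  {a: True, x: True, n: False}
  {a: True, x: False, n: False}
  {n: True, x: True, a: False}
  {n: True, x: False, a: False}
  {x: True, n: False, a: False}


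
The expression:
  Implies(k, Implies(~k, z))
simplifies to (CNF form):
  True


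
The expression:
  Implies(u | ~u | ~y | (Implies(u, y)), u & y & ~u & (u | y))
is never true.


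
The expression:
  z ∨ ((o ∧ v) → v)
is always true.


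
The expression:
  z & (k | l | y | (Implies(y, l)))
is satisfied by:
  {z: True}


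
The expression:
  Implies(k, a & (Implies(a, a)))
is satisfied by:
  {a: True, k: False}
  {k: False, a: False}
  {k: True, a: True}


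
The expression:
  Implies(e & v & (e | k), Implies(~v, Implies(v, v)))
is always true.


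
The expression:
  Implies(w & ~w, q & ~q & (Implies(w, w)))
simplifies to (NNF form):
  True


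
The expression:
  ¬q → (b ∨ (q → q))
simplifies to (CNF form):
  True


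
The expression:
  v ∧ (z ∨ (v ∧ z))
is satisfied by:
  {z: True, v: True}


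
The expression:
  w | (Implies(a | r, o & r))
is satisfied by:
  {o: True, w: True, r: False, a: False}
  {w: True, o: False, r: False, a: False}
  {a: True, o: True, w: True, r: False}
  {a: True, w: True, o: False, r: False}
  {o: True, w: True, r: True, a: False}
  {w: True, r: True, a: False, o: False}
  {a: True, w: True, r: True, o: True}
  {a: True, w: True, r: True, o: False}
  {o: True, a: False, r: False, w: False}
  {a: False, r: False, w: False, o: False}
  {o: True, r: True, a: False, w: False}
  {a: True, o: True, r: True, w: False}


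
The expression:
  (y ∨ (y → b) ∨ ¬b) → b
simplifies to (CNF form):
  b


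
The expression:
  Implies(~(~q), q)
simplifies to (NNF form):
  True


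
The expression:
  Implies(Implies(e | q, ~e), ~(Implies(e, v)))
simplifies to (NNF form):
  e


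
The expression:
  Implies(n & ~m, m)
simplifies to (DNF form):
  m | ~n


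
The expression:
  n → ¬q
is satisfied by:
  {q: False, n: False}
  {n: True, q: False}
  {q: True, n: False}


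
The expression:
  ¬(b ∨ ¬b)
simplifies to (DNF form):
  False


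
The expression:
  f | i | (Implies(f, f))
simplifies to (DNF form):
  True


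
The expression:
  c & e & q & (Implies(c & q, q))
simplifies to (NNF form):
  c & e & q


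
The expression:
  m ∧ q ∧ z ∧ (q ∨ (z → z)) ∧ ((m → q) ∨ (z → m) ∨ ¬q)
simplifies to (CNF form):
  m ∧ q ∧ z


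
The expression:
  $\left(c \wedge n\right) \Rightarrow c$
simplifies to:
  $\text{True}$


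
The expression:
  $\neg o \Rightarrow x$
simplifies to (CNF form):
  $o \vee x$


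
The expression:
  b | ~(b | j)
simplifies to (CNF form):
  b | ~j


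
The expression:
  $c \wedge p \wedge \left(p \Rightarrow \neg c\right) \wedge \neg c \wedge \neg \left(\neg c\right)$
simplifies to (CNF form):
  $\text{False}$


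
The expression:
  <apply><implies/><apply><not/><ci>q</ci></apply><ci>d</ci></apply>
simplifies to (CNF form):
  <apply><or/><ci>d</ci><ci>q</ci></apply>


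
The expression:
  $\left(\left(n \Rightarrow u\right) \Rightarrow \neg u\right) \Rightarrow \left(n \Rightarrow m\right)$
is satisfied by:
  {m: True, u: True, n: False}
  {m: True, u: False, n: False}
  {u: True, m: False, n: False}
  {m: False, u: False, n: False}
  {n: True, m: True, u: True}
  {n: True, m: True, u: False}
  {n: True, u: True, m: False}


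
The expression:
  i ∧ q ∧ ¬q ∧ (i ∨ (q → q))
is never true.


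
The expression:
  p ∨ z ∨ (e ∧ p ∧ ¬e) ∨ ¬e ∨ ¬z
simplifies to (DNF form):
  True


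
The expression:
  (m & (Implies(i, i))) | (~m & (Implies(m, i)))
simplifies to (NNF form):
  True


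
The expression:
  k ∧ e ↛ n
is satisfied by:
  {k: True, e: True, n: False}


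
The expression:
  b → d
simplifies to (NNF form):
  d ∨ ¬b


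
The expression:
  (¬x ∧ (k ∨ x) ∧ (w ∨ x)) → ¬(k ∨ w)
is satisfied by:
  {x: True, w: False, k: False}
  {w: False, k: False, x: False}
  {x: True, k: True, w: False}
  {k: True, w: False, x: False}
  {x: True, w: True, k: False}
  {w: True, x: False, k: False}
  {x: True, k: True, w: True}


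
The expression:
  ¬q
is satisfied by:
  {q: False}


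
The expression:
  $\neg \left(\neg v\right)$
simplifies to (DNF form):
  $v$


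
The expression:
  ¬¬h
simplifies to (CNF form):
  h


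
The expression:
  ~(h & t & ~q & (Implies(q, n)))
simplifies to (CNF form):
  q | ~h | ~t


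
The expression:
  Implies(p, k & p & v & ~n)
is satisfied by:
  {k: True, v: True, p: False, n: False}
  {k: True, v: False, p: False, n: False}
  {v: True, n: False, k: False, p: False}
  {n: False, v: False, k: False, p: False}
  {n: True, k: True, v: True, p: False}
  {n: True, k: True, v: False, p: False}
  {n: True, v: True, k: False, p: False}
  {n: True, v: False, k: False, p: False}
  {p: True, k: True, v: True, n: False}


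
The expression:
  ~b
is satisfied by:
  {b: False}


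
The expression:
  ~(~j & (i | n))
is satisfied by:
  {j: True, n: False, i: False}
  {i: True, j: True, n: False}
  {j: True, n: True, i: False}
  {i: True, j: True, n: True}
  {i: False, n: False, j: False}


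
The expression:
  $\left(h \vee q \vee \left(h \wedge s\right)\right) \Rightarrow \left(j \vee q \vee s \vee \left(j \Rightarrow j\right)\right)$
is always true.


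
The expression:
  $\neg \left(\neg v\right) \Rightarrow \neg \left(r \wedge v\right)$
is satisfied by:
  {v: False, r: False}
  {r: True, v: False}
  {v: True, r: False}


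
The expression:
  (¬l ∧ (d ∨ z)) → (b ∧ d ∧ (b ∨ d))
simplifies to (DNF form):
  l ∨ (b ∧ d) ∨ (¬d ∧ ¬z)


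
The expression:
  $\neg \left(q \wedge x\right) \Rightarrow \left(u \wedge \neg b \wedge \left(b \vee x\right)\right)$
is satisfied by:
  {q: True, u: True, x: True, b: False}
  {q: True, x: True, b: False, u: False}
  {q: True, u: True, x: True, b: True}
  {q: True, x: True, b: True, u: False}
  {x: True, u: True, b: False, q: False}


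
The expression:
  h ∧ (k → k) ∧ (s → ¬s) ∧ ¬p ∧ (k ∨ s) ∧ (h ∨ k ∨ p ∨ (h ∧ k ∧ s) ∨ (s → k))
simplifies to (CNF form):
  h ∧ k ∧ ¬p ∧ ¬s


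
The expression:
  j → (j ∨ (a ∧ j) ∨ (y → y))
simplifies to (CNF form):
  True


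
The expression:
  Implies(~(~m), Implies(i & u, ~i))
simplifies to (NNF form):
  ~i | ~m | ~u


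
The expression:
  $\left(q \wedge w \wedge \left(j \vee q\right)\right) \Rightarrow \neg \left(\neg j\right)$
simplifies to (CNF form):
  $j \vee \neg q \vee \neg w$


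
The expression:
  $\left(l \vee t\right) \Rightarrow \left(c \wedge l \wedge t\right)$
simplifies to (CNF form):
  $\left(c \vee \neg t\right) \wedge \left(l \vee \neg t\right) \wedge \left(t \vee \neg l\right)$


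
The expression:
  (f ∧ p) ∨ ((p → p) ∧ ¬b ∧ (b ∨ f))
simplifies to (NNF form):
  f ∧ (p ∨ ¬b)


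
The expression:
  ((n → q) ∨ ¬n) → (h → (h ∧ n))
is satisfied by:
  {n: True, h: False}
  {h: False, n: False}
  {h: True, n: True}


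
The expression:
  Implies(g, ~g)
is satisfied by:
  {g: False}


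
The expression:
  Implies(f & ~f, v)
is always true.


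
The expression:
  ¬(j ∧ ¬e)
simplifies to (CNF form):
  e ∨ ¬j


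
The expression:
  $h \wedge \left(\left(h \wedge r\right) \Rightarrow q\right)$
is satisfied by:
  {h: True, q: True, r: False}
  {h: True, q: False, r: False}
  {h: True, r: True, q: True}


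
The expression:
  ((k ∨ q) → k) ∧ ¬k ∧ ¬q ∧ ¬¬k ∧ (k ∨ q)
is never true.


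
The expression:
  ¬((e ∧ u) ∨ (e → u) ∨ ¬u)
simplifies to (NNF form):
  False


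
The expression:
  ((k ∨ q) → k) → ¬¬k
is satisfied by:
  {k: True, q: True}
  {k: True, q: False}
  {q: True, k: False}


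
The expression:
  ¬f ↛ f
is always true.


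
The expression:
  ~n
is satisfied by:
  {n: False}


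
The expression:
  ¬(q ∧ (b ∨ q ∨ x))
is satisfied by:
  {q: False}


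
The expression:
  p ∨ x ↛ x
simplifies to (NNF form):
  p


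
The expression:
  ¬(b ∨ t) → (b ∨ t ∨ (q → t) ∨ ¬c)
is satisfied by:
  {b: True, t: True, c: False, q: False}
  {b: True, c: False, q: False, t: False}
  {t: True, c: False, q: False, b: False}
  {t: False, c: False, q: False, b: False}
  {b: True, q: True, t: True, c: False}
  {b: True, q: True, t: False, c: False}
  {q: True, t: True, b: False, c: False}
  {q: True, b: False, c: False, t: False}
  {t: True, b: True, c: True, q: False}
  {b: True, c: True, t: False, q: False}
  {t: True, c: True, b: False, q: False}
  {c: True, b: False, q: False, t: False}
  {b: True, q: True, c: True, t: True}
  {b: True, q: True, c: True, t: False}
  {q: True, c: True, t: True, b: False}


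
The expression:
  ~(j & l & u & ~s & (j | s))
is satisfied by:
  {s: True, l: False, u: False, j: False}
  {j: False, l: False, s: False, u: False}
  {j: True, s: True, l: False, u: False}
  {j: True, l: False, s: False, u: False}
  {u: True, s: True, j: False, l: False}
  {u: True, j: False, l: False, s: False}
  {u: True, j: True, s: True, l: False}
  {u: True, j: True, l: False, s: False}
  {s: True, l: True, u: False, j: False}
  {l: True, u: False, s: False, j: False}
  {j: True, l: True, s: True, u: False}
  {j: True, l: True, u: False, s: False}
  {s: True, l: True, u: True, j: False}
  {l: True, u: True, j: False, s: False}
  {j: True, l: True, u: True, s: True}


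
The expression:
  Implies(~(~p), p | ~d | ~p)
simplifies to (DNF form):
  True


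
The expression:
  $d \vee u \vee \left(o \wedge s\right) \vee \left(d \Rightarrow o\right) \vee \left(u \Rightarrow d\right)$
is always true.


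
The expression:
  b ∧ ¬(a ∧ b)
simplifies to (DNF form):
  b ∧ ¬a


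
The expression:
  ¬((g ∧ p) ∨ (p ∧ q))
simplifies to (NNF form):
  (¬g ∧ ¬q) ∨ ¬p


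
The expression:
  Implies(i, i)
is always true.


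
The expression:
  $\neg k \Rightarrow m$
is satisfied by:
  {k: True, m: True}
  {k: True, m: False}
  {m: True, k: False}


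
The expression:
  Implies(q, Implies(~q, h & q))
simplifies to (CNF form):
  True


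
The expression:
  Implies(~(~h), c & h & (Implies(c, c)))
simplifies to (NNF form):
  c | ~h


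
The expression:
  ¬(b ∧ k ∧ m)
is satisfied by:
  {k: False, m: False, b: False}
  {b: True, k: False, m: False}
  {m: True, k: False, b: False}
  {b: True, m: True, k: False}
  {k: True, b: False, m: False}
  {b: True, k: True, m: False}
  {m: True, k: True, b: False}


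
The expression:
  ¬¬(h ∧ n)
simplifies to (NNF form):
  h ∧ n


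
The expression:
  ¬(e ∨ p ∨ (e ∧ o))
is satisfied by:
  {e: False, p: False}


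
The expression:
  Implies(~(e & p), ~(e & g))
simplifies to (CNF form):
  p | ~e | ~g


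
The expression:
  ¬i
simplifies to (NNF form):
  ¬i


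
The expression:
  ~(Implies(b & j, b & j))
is never true.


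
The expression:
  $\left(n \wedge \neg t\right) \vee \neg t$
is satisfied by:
  {t: False}


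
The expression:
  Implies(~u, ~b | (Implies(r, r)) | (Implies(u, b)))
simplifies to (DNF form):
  True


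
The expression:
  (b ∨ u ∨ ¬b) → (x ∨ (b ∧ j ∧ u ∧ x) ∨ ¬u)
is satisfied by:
  {x: True, u: False}
  {u: False, x: False}
  {u: True, x: True}


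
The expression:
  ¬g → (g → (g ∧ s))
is always true.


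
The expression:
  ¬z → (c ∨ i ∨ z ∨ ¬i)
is always true.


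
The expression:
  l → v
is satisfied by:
  {v: True, l: False}
  {l: False, v: False}
  {l: True, v: True}


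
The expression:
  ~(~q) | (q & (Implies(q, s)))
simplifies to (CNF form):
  q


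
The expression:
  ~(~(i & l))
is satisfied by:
  {i: True, l: True}


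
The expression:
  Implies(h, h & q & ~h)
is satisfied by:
  {h: False}


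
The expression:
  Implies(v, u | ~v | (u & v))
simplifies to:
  u | ~v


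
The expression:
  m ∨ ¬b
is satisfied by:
  {m: True, b: False}
  {b: False, m: False}
  {b: True, m: True}


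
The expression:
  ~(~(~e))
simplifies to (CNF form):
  ~e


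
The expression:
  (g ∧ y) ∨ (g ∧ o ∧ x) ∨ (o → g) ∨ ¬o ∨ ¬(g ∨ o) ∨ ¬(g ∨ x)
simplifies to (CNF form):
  g ∨ ¬o ∨ ¬x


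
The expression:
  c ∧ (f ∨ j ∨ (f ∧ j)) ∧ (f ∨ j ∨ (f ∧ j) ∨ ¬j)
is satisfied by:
  {c: True, j: True, f: True}
  {c: True, j: True, f: False}
  {c: True, f: True, j: False}


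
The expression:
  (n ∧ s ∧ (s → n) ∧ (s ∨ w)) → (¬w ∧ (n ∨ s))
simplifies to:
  ¬n ∨ ¬s ∨ ¬w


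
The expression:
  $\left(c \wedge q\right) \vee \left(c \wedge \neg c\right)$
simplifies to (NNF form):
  $c \wedge q$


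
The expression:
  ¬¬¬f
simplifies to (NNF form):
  ¬f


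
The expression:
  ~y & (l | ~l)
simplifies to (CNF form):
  ~y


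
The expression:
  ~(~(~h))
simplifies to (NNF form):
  ~h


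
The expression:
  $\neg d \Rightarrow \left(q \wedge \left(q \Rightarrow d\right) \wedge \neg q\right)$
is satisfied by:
  {d: True}


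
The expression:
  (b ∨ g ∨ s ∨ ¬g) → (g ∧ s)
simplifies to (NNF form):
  g ∧ s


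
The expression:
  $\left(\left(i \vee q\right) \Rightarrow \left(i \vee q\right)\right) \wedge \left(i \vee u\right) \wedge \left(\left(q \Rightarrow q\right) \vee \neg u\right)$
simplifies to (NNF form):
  $i \vee u$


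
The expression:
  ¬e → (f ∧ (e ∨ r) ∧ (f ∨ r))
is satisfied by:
  {r: True, e: True, f: True}
  {r: True, e: True, f: False}
  {e: True, f: True, r: False}
  {e: True, f: False, r: False}
  {r: True, f: True, e: False}


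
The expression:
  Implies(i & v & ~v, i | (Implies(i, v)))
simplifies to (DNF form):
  True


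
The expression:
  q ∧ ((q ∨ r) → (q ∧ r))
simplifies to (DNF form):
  q ∧ r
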